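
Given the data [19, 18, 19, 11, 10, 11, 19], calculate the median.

18

Step 1: Sort the data in ascending order: [10, 11, 11, 18, 19, 19, 19]
Step 2: The number of values is n = 7.
Step 3: Since n is odd, the median is the middle value at position 4: 18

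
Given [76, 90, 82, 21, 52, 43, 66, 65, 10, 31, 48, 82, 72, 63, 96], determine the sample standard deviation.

25.3439

Step 1: Compute the mean: 59.8
Step 2: Sum of squared deviations from the mean: 8992.4
Step 3: Sample variance = 8992.4 / 14 = 642.3143
Step 4: Standard deviation = sqrt(642.3143) = 25.3439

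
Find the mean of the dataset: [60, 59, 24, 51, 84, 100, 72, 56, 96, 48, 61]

64.6364

Step 1: Sum all values: 60 + 59 + 24 + 51 + 84 + 100 + 72 + 56 + 96 + 48 + 61 = 711
Step 2: Count the number of values: n = 11
Step 3: Mean = sum / n = 711 / 11 = 64.6364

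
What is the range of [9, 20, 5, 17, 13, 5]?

15

Step 1: Identify the maximum value: max = 20
Step 2: Identify the minimum value: min = 5
Step 3: Range = max - min = 20 - 5 = 15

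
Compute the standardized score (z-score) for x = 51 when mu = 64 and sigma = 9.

-1.4444

Step 1: Recall the z-score formula: z = (x - mu) / sigma
Step 2: Substitute values: z = (51 - 64) / 9
Step 3: z = -13 / 9 = -1.4444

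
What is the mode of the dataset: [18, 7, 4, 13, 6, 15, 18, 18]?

18

Step 1: Count the frequency of each value:
  4: appears 1 time(s)
  6: appears 1 time(s)
  7: appears 1 time(s)
  13: appears 1 time(s)
  15: appears 1 time(s)
  18: appears 3 time(s)
Step 2: The value 18 appears most frequently (3 times).
Step 3: Mode = 18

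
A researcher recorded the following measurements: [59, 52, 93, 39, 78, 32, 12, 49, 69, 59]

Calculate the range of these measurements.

81

Step 1: Identify the maximum value: max = 93
Step 2: Identify the minimum value: min = 12
Step 3: Range = max - min = 93 - 12 = 81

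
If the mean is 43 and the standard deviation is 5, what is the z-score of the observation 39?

-0.8

Step 1: Recall the z-score formula: z = (x - mu) / sigma
Step 2: Substitute values: z = (39 - 43) / 5
Step 3: z = -4 / 5 = -0.8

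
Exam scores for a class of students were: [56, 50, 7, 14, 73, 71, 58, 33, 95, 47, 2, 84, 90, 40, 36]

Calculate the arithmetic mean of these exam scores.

50.4

Step 1: Sum all values: 56 + 50 + 7 + 14 + 73 + 71 + 58 + 33 + 95 + 47 + 2 + 84 + 90 + 40 + 36 = 756
Step 2: Count the number of values: n = 15
Step 3: Mean = sum / n = 756 / 15 = 50.4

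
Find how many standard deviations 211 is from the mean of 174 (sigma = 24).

1.5417

Step 1: Recall the z-score formula: z = (x - mu) / sigma
Step 2: Substitute values: z = (211 - 174) / 24
Step 3: z = 37 / 24 = 1.5417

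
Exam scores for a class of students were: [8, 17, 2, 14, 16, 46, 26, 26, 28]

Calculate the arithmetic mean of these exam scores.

20.3333

Step 1: Sum all values: 8 + 17 + 2 + 14 + 16 + 46 + 26 + 26 + 28 = 183
Step 2: Count the number of values: n = 9
Step 3: Mean = sum / n = 183 / 9 = 20.3333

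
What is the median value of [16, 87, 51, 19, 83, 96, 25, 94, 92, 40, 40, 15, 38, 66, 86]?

51

Step 1: Sort the data in ascending order: [15, 16, 19, 25, 38, 40, 40, 51, 66, 83, 86, 87, 92, 94, 96]
Step 2: The number of values is n = 15.
Step 3: Since n is odd, the median is the middle value at position 8: 51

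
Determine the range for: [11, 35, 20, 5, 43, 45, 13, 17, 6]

40

Step 1: Identify the maximum value: max = 45
Step 2: Identify the minimum value: min = 5
Step 3: Range = max - min = 45 - 5 = 40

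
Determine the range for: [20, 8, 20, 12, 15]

12

Step 1: Identify the maximum value: max = 20
Step 2: Identify the minimum value: min = 8
Step 3: Range = max - min = 20 - 8 = 12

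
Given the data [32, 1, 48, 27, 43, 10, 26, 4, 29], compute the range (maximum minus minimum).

47

Step 1: Identify the maximum value: max = 48
Step 2: Identify the minimum value: min = 1
Step 3: Range = max - min = 48 - 1 = 47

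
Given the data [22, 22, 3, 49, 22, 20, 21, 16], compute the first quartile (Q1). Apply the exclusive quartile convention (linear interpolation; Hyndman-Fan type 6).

17

Step 1: Sort the data: [3, 16, 20, 21, 22, 22, 22, 49]
Step 2: n = 8
Step 3: Using the exclusive quartile method:
  Q1 = 17
  Q2 (median) = 21.5
  Q3 = 22
  IQR = Q3 - Q1 = 22 - 17 = 5
Step 4: Q1 = 17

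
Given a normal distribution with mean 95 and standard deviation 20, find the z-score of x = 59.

-1.8

Step 1: Recall the z-score formula: z = (x - mu) / sigma
Step 2: Substitute values: z = (59 - 95) / 20
Step 3: z = -36 / 20 = -1.8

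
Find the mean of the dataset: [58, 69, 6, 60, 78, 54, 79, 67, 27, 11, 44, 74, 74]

53.9231

Step 1: Sum all values: 58 + 69 + 6 + 60 + 78 + 54 + 79 + 67 + 27 + 11 + 44 + 74 + 74 = 701
Step 2: Count the number of values: n = 13
Step 3: Mean = sum / n = 701 / 13 = 53.9231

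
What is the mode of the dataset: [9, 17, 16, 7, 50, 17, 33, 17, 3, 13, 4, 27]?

17

Step 1: Count the frequency of each value:
  3: appears 1 time(s)
  4: appears 1 time(s)
  7: appears 1 time(s)
  9: appears 1 time(s)
  13: appears 1 time(s)
  16: appears 1 time(s)
  17: appears 3 time(s)
  27: appears 1 time(s)
  33: appears 1 time(s)
  50: appears 1 time(s)
Step 2: The value 17 appears most frequently (3 times).
Step 3: Mode = 17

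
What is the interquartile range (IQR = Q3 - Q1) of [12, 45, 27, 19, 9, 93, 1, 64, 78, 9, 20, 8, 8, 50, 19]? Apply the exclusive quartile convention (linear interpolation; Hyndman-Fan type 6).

41

Step 1: Sort the data: [1, 8, 8, 9, 9, 12, 19, 19, 20, 27, 45, 50, 64, 78, 93]
Step 2: n = 15
Step 3: Using the exclusive quartile method:
  Q1 = 9
  Q2 (median) = 19
  Q3 = 50
  IQR = Q3 - Q1 = 50 - 9 = 41
Step 4: IQR = 41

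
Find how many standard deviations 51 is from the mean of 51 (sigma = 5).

0

Step 1: Recall the z-score formula: z = (x - mu) / sigma
Step 2: Substitute values: z = (51 - 51) / 5
Step 3: z = 0 / 5 = 0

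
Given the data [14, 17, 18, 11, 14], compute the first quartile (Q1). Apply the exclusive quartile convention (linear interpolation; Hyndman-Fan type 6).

12.5

Step 1: Sort the data: [11, 14, 14, 17, 18]
Step 2: n = 5
Step 3: Using the exclusive quartile method:
  Q1 = 12.5
  Q2 (median) = 14
  Q3 = 17.5
  IQR = Q3 - Q1 = 17.5 - 12.5 = 5
Step 4: Q1 = 12.5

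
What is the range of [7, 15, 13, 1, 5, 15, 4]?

14

Step 1: Identify the maximum value: max = 15
Step 2: Identify the minimum value: min = 1
Step 3: Range = max - min = 15 - 1 = 14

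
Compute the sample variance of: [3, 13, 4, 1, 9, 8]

19.8667

Step 1: Compute the mean: (3 + 13 + 4 + 1 + 9 + 8) / 6 = 6.3333
Step 2: Compute squared deviations from the mean:
  (3 - 6.3333)^2 = 11.1111
  (13 - 6.3333)^2 = 44.4444
  (4 - 6.3333)^2 = 5.4444
  (1 - 6.3333)^2 = 28.4444
  (9 - 6.3333)^2 = 7.1111
  (8 - 6.3333)^2 = 2.7778
Step 3: Sum of squared deviations = 99.3333
Step 4: Sample variance = 99.3333 / 5 = 19.8667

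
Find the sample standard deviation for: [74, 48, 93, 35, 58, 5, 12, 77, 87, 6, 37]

32.1878

Step 1: Compute the mean: 48.3636
Step 2: Sum of squared deviations from the mean: 10360.5455
Step 3: Sample variance = 10360.5455 / 10 = 1036.0545
Step 4: Standard deviation = sqrt(1036.0545) = 32.1878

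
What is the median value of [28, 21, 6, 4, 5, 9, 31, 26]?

15

Step 1: Sort the data in ascending order: [4, 5, 6, 9, 21, 26, 28, 31]
Step 2: The number of values is n = 8.
Step 3: Since n is even, the median is the average of positions 4 and 5:
  Median = (9 + 21) / 2 = 15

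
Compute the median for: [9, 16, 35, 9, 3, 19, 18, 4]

12.5

Step 1: Sort the data in ascending order: [3, 4, 9, 9, 16, 18, 19, 35]
Step 2: The number of values is n = 8.
Step 3: Since n is even, the median is the average of positions 4 and 5:
  Median = (9 + 16) / 2 = 12.5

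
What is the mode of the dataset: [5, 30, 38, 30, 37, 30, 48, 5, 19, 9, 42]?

30

Step 1: Count the frequency of each value:
  5: appears 2 time(s)
  9: appears 1 time(s)
  19: appears 1 time(s)
  30: appears 3 time(s)
  37: appears 1 time(s)
  38: appears 1 time(s)
  42: appears 1 time(s)
  48: appears 1 time(s)
Step 2: The value 30 appears most frequently (3 times).
Step 3: Mode = 30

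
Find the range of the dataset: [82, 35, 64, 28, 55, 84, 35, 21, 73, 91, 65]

70

Step 1: Identify the maximum value: max = 91
Step 2: Identify the minimum value: min = 21
Step 3: Range = max - min = 91 - 21 = 70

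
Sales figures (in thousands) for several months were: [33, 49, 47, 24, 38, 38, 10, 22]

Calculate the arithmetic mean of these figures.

32.625

Step 1: Sum all values: 33 + 49 + 47 + 24 + 38 + 38 + 10 + 22 = 261
Step 2: Count the number of values: n = 8
Step 3: Mean = sum / n = 261 / 8 = 32.625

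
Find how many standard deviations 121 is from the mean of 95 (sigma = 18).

1.4444

Step 1: Recall the z-score formula: z = (x - mu) / sigma
Step 2: Substitute values: z = (121 - 95) / 18
Step 3: z = 26 / 18 = 1.4444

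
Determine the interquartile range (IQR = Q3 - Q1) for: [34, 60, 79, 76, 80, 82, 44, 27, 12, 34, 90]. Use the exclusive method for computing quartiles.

46

Step 1: Sort the data: [12, 27, 34, 34, 44, 60, 76, 79, 80, 82, 90]
Step 2: n = 11
Step 3: Using the exclusive quartile method:
  Q1 = 34
  Q2 (median) = 60
  Q3 = 80
  IQR = Q3 - Q1 = 80 - 34 = 46
Step 4: IQR = 46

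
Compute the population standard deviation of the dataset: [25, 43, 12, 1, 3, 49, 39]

18.2197

Step 1: Compute the mean: 24.5714
Step 2: Sum of squared deviations from the mean: 2323.7143
Step 3: Population variance = 2323.7143 / 7 = 331.9592
Step 4: Standard deviation = sqrt(331.9592) = 18.2197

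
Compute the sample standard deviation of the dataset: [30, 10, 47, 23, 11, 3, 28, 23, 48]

15.6507

Step 1: Compute the mean: 24.7778
Step 2: Sum of squared deviations from the mean: 1959.5556
Step 3: Sample variance = 1959.5556 / 8 = 244.9444
Step 4: Standard deviation = sqrt(244.9444) = 15.6507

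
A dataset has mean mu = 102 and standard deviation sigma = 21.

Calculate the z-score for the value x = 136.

1.619

Step 1: Recall the z-score formula: z = (x - mu) / sigma
Step 2: Substitute values: z = (136 - 102) / 21
Step 3: z = 34 / 21 = 1.619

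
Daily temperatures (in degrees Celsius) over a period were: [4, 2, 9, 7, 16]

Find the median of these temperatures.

7

Step 1: Sort the data in ascending order: [2, 4, 7, 9, 16]
Step 2: The number of values is n = 5.
Step 3: Since n is odd, the median is the middle value at position 3: 7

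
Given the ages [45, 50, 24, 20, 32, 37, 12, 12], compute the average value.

29

Step 1: Sum all values: 45 + 50 + 24 + 20 + 32 + 37 + 12 + 12 = 232
Step 2: Count the number of values: n = 8
Step 3: Mean = sum / n = 232 / 8 = 29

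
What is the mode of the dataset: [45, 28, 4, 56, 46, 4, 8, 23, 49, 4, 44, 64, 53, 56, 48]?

4

Step 1: Count the frequency of each value:
  4: appears 3 time(s)
  8: appears 1 time(s)
  23: appears 1 time(s)
  28: appears 1 time(s)
  44: appears 1 time(s)
  45: appears 1 time(s)
  46: appears 1 time(s)
  48: appears 1 time(s)
  49: appears 1 time(s)
  53: appears 1 time(s)
  56: appears 2 time(s)
  64: appears 1 time(s)
Step 2: The value 4 appears most frequently (3 times).
Step 3: Mode = 4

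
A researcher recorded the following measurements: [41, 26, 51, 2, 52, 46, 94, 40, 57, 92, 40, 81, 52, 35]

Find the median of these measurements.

48.5

Step 1: Sort the data in ascending order: [2, 26, 35, 40, 40, 41, 46, 51, 52, 52, 57, 81, 92, 94]
Step 2: The number of values is n = 14.
Step 3: Since n is even, the median is the average of positions 7 and 8:
  Median = (46 + 51) / 2 = 48.5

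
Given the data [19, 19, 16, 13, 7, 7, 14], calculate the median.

14

Step 1: Sort the data in ascending order: [7, 7, 13, 14, 16, 19, 19]
Step 2: The number of values is n = 7.
Step 3: Since n is odd, the median is the middle value at position 4: 14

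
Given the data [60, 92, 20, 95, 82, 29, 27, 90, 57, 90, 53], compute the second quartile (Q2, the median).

60

Step 1: Sort the data: [20, 27, 29, 53, 57, 60, 82, 90, 90, 92, 95]
Step 2: n = 11
Step 3: Q2 is the median. Since n is odd, it is the middle value at position 6: 60
Step 4: Q2 = 60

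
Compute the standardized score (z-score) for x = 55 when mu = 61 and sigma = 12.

-0.5

Step 1: Recall the z-score formula: z = (x - mu) / sigma
Step 2: Substitute values: z = (55 - 61) / 12
Step 3: z = -6 / 12 = -0.5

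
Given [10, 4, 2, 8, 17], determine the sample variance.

34.2

Step 1: Compute the mean: (10 + 4 + 2 + 8 + 17) / 5 = 8.2
Step 2: Compute squared deviations from the mean:
  (10 - 8.2)^2 = 3.24
  (4 - 8.2)^2 = 17.64
  (2 - 8.2)^2 = 38.44
  (8 - 8.2)^2 = 0.04
  (17 - 8.2)^2 = 77.44
Step 3: Sum of squared deviations = 136.8
Step 4: Sample variance = 136.8 / 4 = 34.2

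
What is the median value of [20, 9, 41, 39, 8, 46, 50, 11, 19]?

20

Step 1: Sort the data in ascending order: [8, 9, 11, 19, 20, 39, 41, 46, 50]
Step 2: The number of values is n = 9.
Step 3: Since n is odd, the median is the middle value at position 5: 20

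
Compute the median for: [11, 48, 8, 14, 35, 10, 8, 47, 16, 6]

12.5

Step 1: Sort the data in ascending order: [6, 8, 8, 10, 11, 14, 16, 35, 47, 48]
Step 2: The number of values is n = 10.
Step 3: Since n is even, the median is the average of positions 5 and 6:
  Median = (11 + 14) / 2 = 12.5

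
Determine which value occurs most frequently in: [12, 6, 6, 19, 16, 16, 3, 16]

16

Step 1: Count the frequency of each value:
  3: appears 1 time(s)
  6: appears 2 time(s)
  12: appears 1 time(s)
  16: appears 3 time(s)
  19: appears 1 time(s)
Step 2: The value 16 appears most frequently (3 times).
Step 3: Mode = 16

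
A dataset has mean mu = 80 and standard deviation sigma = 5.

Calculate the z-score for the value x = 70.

-2

Step 1: Recall the z-score formula: z = (x - mu) / sigma
Step 2: Substitute values: z = (70 - 80) / 5
Step 3: z = -10 / 5 = -2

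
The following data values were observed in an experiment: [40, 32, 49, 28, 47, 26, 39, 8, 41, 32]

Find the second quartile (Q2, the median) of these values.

35.5

Step 1: Sort the data: [8, 26, 28, 32, 32, 39, 40, 41, 47, 49]
Step 2: n = 10
Step 3: Q2 is the median. Since n is even, it is the average of the values at positions 5 and 6:
  Q2 = (32 + 39) / 2 = 35.5
Step 4: Q2 = 35.5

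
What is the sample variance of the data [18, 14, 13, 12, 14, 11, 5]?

15.619

Step 1: Compute the mean: (18 + 14 + 13 + 12 + 14 + 11 + 5) / 7 = 12.4286
Step 2: Compute squared deviations from the mean:
  (18 - 12.4286)^2 = 31.0408
  (14 - 12.4286)^2 = 2.4694
  (13 - 12.4286)^2 = 0.3265
  (12 - 12.4286)^2 = 0.1837
  (14 - 12.4286)^2 = 2.4694
  (11 - 12.4286)^2 = 2.0408
  (5 - 12.4286)^2 = 55.1837
Step 3: Sum of squared deviations = 93.7143
Step 4: Sample variance = 93.7143 / 6 = 15.619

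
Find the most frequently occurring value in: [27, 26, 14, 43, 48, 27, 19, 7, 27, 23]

27

Step 1: Count the frequency of each value:
  7: appears 1 time(s)
  14: appears 1 time(s)
  19: appears 1 time(s)
  23: appears 1 time(s)
  26: appears 1 time(s)
  27: appears 3 time(s)
  43: appears 1 time(s)
  48: appears 1 time(s)
Step 2: The value 27 appears most frequently (3 times).
Step 3: Mode = 27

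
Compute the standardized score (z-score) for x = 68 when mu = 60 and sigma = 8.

1

Step 1: Recall the z-score formula: z = (x - mu) / sigma
Step 2: Substitute values: z = (68 - 60) / 8
Step 3: z = 8 / 8 = 1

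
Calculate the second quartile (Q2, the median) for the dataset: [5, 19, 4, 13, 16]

13

Step 1: Sort the data: [4, 5, 13, 16, 19]
Step 2: n = 5
Step 3: Q2 is the median. Since n is odd, it is the middle value at position 3: 13
Step 4: Q2 = 13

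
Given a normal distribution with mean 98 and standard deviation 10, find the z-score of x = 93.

-0.5

Step 1: Recall the z-score formula: z = (x - mu) / sigma
Step 2: Substitute values: z = (93 - 98) / 10
Step 3: z = -5 / 10 = -0.5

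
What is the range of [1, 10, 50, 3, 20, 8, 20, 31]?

49

Step 1: Identify the maximum value: max = 50
Step 2: Identify the minimum value: min = 1
Step 3: Range = max - min = 50 - 1 = 49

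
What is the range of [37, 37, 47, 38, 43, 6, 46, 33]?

41

Step 1: Identify the maximum value: max = 47
Step 2: Identify the minimum value: min = 6
Step 3: Range = max - min = 47 - 6 = 41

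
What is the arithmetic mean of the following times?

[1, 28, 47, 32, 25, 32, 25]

27.1429

Step 1: Sum all values: 1 + 28 + 47 + 32 + 25 + 32 + 25 = 190
Step 2: Count the number of values: n = 7
Step 3: Mean = sum / n = 190 / 7 = 27.1429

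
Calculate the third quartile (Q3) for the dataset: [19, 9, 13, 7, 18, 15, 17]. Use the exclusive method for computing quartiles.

18

Step 1: Sort the data: [7, 9, 13, 15, 17, 18, 19]
Step 2: n = 7
Step 3: Using the exclusive quartile method:
  Q1 = 9
  Q2 (median) = 15
  Q3 = 18
  IQR = Q3 - Q1 = 18 - 9 = 9
Step 4: Q3 = 18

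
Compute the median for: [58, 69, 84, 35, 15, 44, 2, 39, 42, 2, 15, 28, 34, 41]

37

Step 1: Sort the data in ascending order: [2, 2, 15, 15, 28, 34, 35, 39, 41, 42, 44, 58, 69, 84]
Step 2: The number of values is n = 14.
Step 3: Since n is even, the median is the average of positions 7 and 8:
  Median = (35 + 39) / 2 = 37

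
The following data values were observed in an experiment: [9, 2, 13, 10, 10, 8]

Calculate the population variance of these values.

11.2222

Step 1: Compute the mean: (9 + 2 + 13 + 10 + 10 + 8) / 6 = 8.6667
Step 2: Compute squared deviations from the mean:
  (9 - 8.6667)^2 = 0.1111
  (2 - 8.6667)^2 = 44.4444
  (13 - 8.6667)^2 = 18.7778
  (10 - 8.6667)^2 = 1.7778
  (10 - 8.6667)^2 = 1.7778
  (8 - 8.6667)^2 = 0.4444
Step 3: Sum of squared deviations = 67.3333
Step 4: Population variance = 67.3333 / 6 = 11.2222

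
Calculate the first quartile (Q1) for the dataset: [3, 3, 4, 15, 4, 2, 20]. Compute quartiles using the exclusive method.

3

Step 1: Sort the data: [2, 3, 3, 4, 4, 15, 20]
Step 2: n = 7
Step 3: Using the exclusive quartile method:
  Q1 = 3
  Q2 (median) = 4
  Q3 = 15
  IQR = Q3 - Q1 = 15 - 3 = 12
Step 4: Q1 = 3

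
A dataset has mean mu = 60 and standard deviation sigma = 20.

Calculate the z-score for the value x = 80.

1

Step 1: Recall the z-score formula: z = (x - mu) / sigma
Step 2: Substitute values: z = (80 - 60) / 20
Step 3: z = 20 / 20 = 1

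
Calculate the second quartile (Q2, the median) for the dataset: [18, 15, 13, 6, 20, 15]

15

Step 1: Sort the data: [6, 13, 15, 15, 18, 20]
Step 2: n = 6
Step 3: Q2 is the median. Since n is even, it is the average of the values at positions 3 and 4:
  Q2 = (15 + 15) / 2 = 15
Step 4: Q2 = 15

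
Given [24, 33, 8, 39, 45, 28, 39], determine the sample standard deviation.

12.3481

Step 1: Compute the mean: 30.8571
Step 2: Sum of squared deviations from the mean: 914.8571
Step 3: Sample variance = 914.8571 / 6 = 152.4762
Step 4: Standard deviation = sqrt(152.4762) = 12.3481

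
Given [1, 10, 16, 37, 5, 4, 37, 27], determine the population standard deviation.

13.7789

Step 1: Compute the mean: 17.125
Step 2: Sum of squared deviations from the mean: 1518.875
Step 3: Population variance = 1518.875 / 8 = 189.8594
Step 4: Standard deviation = sqrt(189.8594) = 13.7789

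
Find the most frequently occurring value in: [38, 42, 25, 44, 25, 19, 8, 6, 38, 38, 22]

38

Step 1: Count the frequency of each value:
  6: appears 1 time(s)
  8: appears 1 time(s)
  19: appears 1 time(s)
  22: appears 1 time(s)
  25: appears 2 time(s)
  38: appears 3 time(s)
  42: appears 1 time(s)
  44: appears 1 time(s)
Step 2: The value 38 appears most frequently (3 times).
Step 3: Mode = 38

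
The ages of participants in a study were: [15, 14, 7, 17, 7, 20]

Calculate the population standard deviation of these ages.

4.8534

Step 1: Compute the mean: 13.3333
Step 2: Sum of squared deviations from the mean: 141.3333
Step 3: Population variance = 141.3333 / 6 = 23.5556
Step 4: Standard deviation = sqrt(23.5556) = 4.8534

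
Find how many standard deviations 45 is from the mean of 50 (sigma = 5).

-1

Step 1: Recall the z-score formula: z = (x - mu) / sigma
Step 2: Substitute values: z = (45 - 50) / 5
Step 3: z = -5 / 5 = -1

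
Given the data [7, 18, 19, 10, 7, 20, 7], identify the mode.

7

Step 1: Count the frequency of each value:
  7: appears 3 time(s)
  10: appears 1 time(s)
  18: appears 1 time(s)
  19: appears 1 time(s)
  20: appears 1 time(s)
Step 2: The value 7 appears most frequently (3 times).
Step 3: Mode = 7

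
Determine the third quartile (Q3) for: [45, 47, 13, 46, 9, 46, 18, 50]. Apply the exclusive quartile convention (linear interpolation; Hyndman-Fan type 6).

46.75

Step 1: Sort the data: [9, 13, 18, 45, 46, 46, 47, 50]
Step 2: n = 8
Step 3: Using the exclusive quartile method:
  Q1 = 14.25
  Q2 (median) = 45.5
  Q3 = 46.75
  IQR = Q3 - Q1 = 46.75 - 14.25 = 32.5
Step 4: Q3 = 46.75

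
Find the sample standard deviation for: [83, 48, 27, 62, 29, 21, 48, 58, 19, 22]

21.5306

Step 1: Compute the mean: 41.7
Step 2: Sum of squared deviations from the mean: 4172.1
Step 3: Sample variance = 4172.1 / 9 = 463.5667
Step 4: Standard deviation = sqrt(463.5667) = 21.5306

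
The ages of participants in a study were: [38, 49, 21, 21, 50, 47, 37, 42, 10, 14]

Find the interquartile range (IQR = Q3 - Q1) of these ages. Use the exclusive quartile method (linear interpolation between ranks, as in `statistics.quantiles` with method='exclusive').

28.25

Step 1: Sort the data: [10, 14, 21, 21, 37, 38, 42, 47, 49, 50]
Step 2: n = 10
Step 3: Using the exclusive quartile method:
  Q1 = 19.25
  Q2 (median) = 37.5
  Q3 = 47.5
  IQR = Q3 - Q1 = 47.5 - 19.25 = 28.25
Step 4: IQR = 28.25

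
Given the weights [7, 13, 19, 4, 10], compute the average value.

10.6

Step 1: Sum all values: 7 + 13 + 19 + 4 + 10 = 53
Step 2: Count the number of values: n = 5
Step 3: Mean = sum / n = 53 / 5 = 10.6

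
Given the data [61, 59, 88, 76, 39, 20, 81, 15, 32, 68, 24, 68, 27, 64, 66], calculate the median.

61

Step 1: Sort the data in ascending order: [15, 20, 24, 27, 32, 39, 59, 61, 64, 66, 68, 68, 76, 81, 88]
Step 2: The number of values is n = 15.
Step 3: Since n is odd, the median is the middle value at position 8: 61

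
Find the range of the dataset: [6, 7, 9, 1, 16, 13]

15

Step 1: Identify the maximum value: max = 16
Step 2: Identify the minimum value: min = 1
Step 3: Range = max - min = 16 - 1 = 15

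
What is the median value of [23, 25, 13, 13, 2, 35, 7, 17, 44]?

17

Step 1: Sort the data in ascending order: [2, 7, 13, 13, 17, 23, 25, 35, 44]
Step 2: The number of values is n = 9.
Step 3: Since n is odd, the median is the middle value at position 5: 17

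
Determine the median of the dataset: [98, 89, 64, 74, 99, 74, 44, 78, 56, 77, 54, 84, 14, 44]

74

Step 1: Sort the data in ascending order: [14, 44, 44, 54, 56, 64, 74, 74, 77, 78, 84, 89, 98, 99]
Step 2: The number of values is n = 14.
Step 3: Since n is even, the median is the average of positions 7 and 8:
  Median = (74 + 74) / 2 = 74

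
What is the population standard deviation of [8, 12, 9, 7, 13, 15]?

2.8674

Step 1: Compute the mean: 10.6667
Step 2: Sum of squared deviations from the mean: 49.3333
Step 3: Population variance = 49.3333 / 6 = 8.2222
Step 4: Standard deviation = sqrt(8.2222) = 2.8674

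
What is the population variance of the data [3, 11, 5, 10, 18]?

27.44

Step 1: Compute the mean: (3 + 11 + 5 + 10 + 18) / 5 = 9.4
Step 2: Compute squared deviations from the mean:
  (3 - 9.4)^2 = 40.96
  (11 - 9.4)^2 = 2.56
  (5 - 9.4)^2 = 19.36
  (10 - 9.4)^2 = 0.36
  (18 - 9.4)^2 = 73.96
Step 3: Sum of squared deviations = 137.2
Step 4: Population variance = 137.2 / 5 = 27.44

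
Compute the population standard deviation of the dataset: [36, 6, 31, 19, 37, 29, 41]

11.2613

Step 1: Compute the mean: 28.4286
Step 2: Sum of squared deviations from the mean: 887.7143
Step 3: Population variance = 887.7143 / 7 = 126.8163
Step 4: Standard deviation = sqrt(126.8163) = 11.2613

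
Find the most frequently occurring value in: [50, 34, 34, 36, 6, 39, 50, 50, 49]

50

Step 1: Count the frequency of each value:
  6: appears 1 time(s)
  34: appears 2 time(s)
  36: appears 1 time(s)
  39: appears 1 time(s)
  49: appears 1 time(s)
  50: appears 3 time(s)
Step 2: The value 50 appears most frequently (3 times).
Step 3: Mode = 50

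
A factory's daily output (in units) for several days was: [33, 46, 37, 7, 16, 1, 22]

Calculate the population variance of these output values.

230.6939

Step 1: Compute the mean: (33 + 46 + 37 + 7 + 16 + 1 + 22) / 7 = 23.1429
Step 2: Compute squared deviations from the mean:
  (33 - 23.1429)^2 = 97.1633
  (46 - 23.1429)^2 = 522.449
  (37 - 23.1429)^2 = 192.0204
  (7 - 23.1429)^2 = 260.5918
  (16 - 23.1429)^2 = 51.0204
  (1 - 23.1429)^2 = 490.3061
  (22 - 23.1429)^2 = 1.3061
Step 3: Sum of squared deviations = 1614.8571
Step 4: Population variance = 1614.8571 / 7 = 230.6939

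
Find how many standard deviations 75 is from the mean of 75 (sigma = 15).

0

Step 1: Recall the z-score formula: z = (x - mu) / sigma
Step 2: Substitute values: z = (75 - 75) / 15
Step 3: z = 0 / 15 = 0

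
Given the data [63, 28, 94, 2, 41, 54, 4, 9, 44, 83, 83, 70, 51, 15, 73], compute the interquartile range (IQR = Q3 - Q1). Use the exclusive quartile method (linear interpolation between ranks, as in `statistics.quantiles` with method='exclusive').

58

Step 1: Sort the data: [2, 4, 9, 15, 28, 41, 44, 51, 54, 63, 70, 73, 83, 83, 94]
Step 2: n = 15
Step 3: Using the exclusive quartile method:
  Q1 = 15
  Q2 (median) = 51
  Q3 = 73
  IQR = Q3 - Q1 = 73 - 15 = 58
Step 4: IQR = 58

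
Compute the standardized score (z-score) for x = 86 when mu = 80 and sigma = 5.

1.2

Step 1: Recall the z-score formula: z = (x - mu) / sigma
Step 2: Substitute values: z = (86 - 80) / 5
Step 3: z = 6 / 5 = 1.2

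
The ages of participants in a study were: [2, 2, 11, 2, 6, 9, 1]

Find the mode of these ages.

2

Step 1: Count the frequency of each value:
  1: appears 1 time(s)
  2: appears 3 time(s)
  6: appears 1 time(s)
  9: appears 1 time(s)
  11: appears 1 time(s)
Step 2: The value 2 appears most frequently (3 times).
Step 3: Mode = 2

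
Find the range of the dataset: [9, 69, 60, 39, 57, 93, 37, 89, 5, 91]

88

Step 1: Identify the maximum value: max = 93
Step 2: Identify the minimum value: min = 5
Step 3: Range = max - min = 93 - 5 = 88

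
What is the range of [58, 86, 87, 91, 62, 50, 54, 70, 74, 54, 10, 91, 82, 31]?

81

Step 1: Identify the maximum value: max = 91
Step 2: Identify the minimum value: min = 10
Step 3: Range = max - min = 91 - 10 = 81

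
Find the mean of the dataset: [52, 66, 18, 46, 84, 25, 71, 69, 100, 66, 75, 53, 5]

56.1538

Step 1: Sum all values: 52 + 66 + 18 + 46 + 84 + 25 + 71 + 69 + 100 + 66 + 75 + 53 + 5 = 730
Step 2: Count the number of values: n = 13
Step 3: Mean = sum / n = 730 / 13 = 56.1538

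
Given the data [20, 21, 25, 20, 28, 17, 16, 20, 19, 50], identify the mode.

20

Step 1: Count the frequency of each value:
  16: appears 1 time(s)
  17: appears 1 time(s)
  19: appears 1 time(s)
  20: appears 3 time(s)
  21: appears 1 time(s)
  25: appears 1 time(s)
  28: appears 1 time(s)
  50: appears 1 time(s)
Step 2: The value 20 appears most frequently (3 times).
Step 3: Mode = 20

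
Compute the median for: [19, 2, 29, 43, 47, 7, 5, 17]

18

Step 1: Sort the data in ascending order: [2, 5, 7, 17, 19, 29, 43, 47]
Step 2: The number of values is n = 8.
Step 3: Since n is even, the median is the average of positions 4 and 5:
  Median = (17 + 19) / 2 = 18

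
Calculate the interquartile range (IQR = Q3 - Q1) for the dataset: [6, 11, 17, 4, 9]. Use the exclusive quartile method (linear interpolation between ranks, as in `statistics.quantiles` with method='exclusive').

9

Step 1: Sort the data: [4, 6, 9, 11, 17]
Step 2: n = 5
Step 3: Using the exclusive quartile method:
  Q1 = 5
  Q2 (median) = 9
  Q3 = 14
  IQR = Q3 - Q1 = 14 - 5 = 9
Step 4: IQR = 9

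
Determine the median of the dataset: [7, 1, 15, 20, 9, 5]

8

Step 1: Sort the data in ascending order: [1, 5, 7, 9, 15, 20]
Step 2: The number of values is n = 6.
Step 3: Since n is even, the median is the average of positions 3 and 4:
  Median = (7 + 9) / 2 = 8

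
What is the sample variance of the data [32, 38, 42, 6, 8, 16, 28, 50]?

260.2857

Step 1: Compute the mean: (32 + 38 + 42 + 6 + 8 + 16 + 28 + 50) / 8 = 27.5
Step 2: Compute squared deviations from the mean:
  (32 - 27.5)^2 = 20.25
  (38 - 27.5)^2 = 110.25
  (42 - 27.5)^2 = 210.25
  (6 - 27.5)^2 = 462.25
  (8 - 27.5)^2 = 380.25
  (16 - 27.5)^2 = 132.25
  (28 - 27.5)^2 = 0.25
  (50 - 27.5)^2 = 506.25
Step 3: Sum of squared deviations = 1822
Step 4: Sample variance = 1822 / 7 = 260.2857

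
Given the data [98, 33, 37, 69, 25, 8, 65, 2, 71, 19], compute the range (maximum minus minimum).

96

Step 1: Identify the maximum value: max = 98
Step 2: Identify the minimum value: min = 2
Step 3: Range = max - min = 98 - 2 = 96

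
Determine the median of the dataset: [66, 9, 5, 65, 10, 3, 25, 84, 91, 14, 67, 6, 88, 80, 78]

65

Step 1: Sort the data in ascending order: [3, 5, 6, 9, 10, 14, 25, 65, 66, 67, 78, 80, 84, 88, 91]
Step 2: The number of values is n = 15.
Step 3: Since n is odd, the median is the middle value at position 8: 65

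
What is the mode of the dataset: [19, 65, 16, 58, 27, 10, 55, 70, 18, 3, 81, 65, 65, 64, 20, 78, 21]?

65

Step 1: Count the frequency of each value:
  3: appears 1 time(s)
  10: appears 1 time(s)
  16: appears 1 time(s)
  18: appears 1 time(s)
  19: appears 1 time(s)
  20: appears 1 time(s)
  21: appears 1 time(s)
  27: appears 1 time(s)
  55: appears 1 time(s)
  58: appears 1 time(s)
  64: appears 1 time(s)
  65: appears 3 time(s)
  70: appears 1 time(s)
  78: appears 1 time(s)
  81: appears 1 time(s)
Step 2: The value 65 appears most frequently (3 times).
Step 3: Mode = 65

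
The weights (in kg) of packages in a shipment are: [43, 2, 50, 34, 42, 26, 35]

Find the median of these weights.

35

Step 1: Sort the data in ascending order: [2, 26, 34, 35, 42, 43, 50]
Step 2: The number of values is n = 7.
Step 3: Since n is odd, the median is the middle value at position 4: 35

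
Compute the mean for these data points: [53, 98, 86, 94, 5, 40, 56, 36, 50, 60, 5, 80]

55.25

Step 1: Sum all values: 53 + 98 + 86 + 94 + 5 + 40 + 56 + 36 + 50 + 60 + 5 + 80 = 663
Step 2: Count the number of values: n = 12
Step 3: Mean = sum / n = 663 / 12 = 55.25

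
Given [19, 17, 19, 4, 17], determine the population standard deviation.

5.671

Step 1: Compute the mean: 15.2
Step 2: Sum of squared deviations from the mean: 160.8
Step 3: Population variance = 160.8 / 5 = 32.16
Step 4: Standard deviation = sqrt(32.16) = 5.671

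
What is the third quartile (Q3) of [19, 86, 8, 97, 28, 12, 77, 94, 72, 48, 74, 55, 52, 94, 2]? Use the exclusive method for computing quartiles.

86

Step 1: Sort the data: [2, 8, 12, 19, 28, 48, 52, 55, 72, 74, 77, 86, 94, 94, 97]
Step 2: n = 15
Step 3: Using the exclusive quartile method:
  Q1 = 19
  Q2 (median) = 55
  Q3 = 86
  IQR = Q3 - Q1 = 86 - 19 = 67
Step 4: Q3 = 86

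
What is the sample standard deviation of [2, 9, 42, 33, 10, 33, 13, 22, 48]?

16.1641

Step 1: Compute the mean: 23.5556
Step 2: Sum of squared deviations from the mean: 2090.2222
Step 3: Sample variance = 2090.2222 / 8 = 261.2778
Step 4: Standard deviation = sqrt(261.2778) = 16.1641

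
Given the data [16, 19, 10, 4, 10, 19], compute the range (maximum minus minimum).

15

Step 1: Identify the maximum value: max = 19
Step 2: Identify the minimum value: min = 4
Step 3: Range = max - min = 19 - 4 = 15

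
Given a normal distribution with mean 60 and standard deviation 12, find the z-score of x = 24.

-3

Step 1: Recall the z-score formula: z = (x - mu) / sigma
Step 2: Substitute values: z = (24 - 60) / 12
Step 3: z = -36 / 12 = -3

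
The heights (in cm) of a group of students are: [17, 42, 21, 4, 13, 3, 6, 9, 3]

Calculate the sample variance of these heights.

158.3611

Step 1: Compute the mean: (17 + 42 + 21 + 4 + 13 + 3 + 6 + 9 + 3) / 9 = 13.1111
Step 2: Compute squared deviations from the mean:
  (17 - 13.1111)^2 = 15.1235
  (42 - 13.1111)^2 = 834.5679
  (21 - 13.1111)^2 = 62.2346
  (4 - 13.1111)^2 = 83.0123
  (13 - 13.1111)^2 = 0.0123
  (3 - 13.1111)^2 = 102.2346
  (6 - 13.1111)^2 = 50.5679
  (9 - 13.1111)^2 = 16.9012
  (3 - 13.1111)^2 = 102.2346
Step 3: Sum of squared deviations = 1266.8889
Step 4: Sample variance = 1266.8889 / 8 = 158.3611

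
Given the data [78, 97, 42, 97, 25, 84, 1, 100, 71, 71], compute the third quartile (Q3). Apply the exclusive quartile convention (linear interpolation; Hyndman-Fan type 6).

97

Step 1: Sort the data: [1, 25, 42, 71, 71, 78, 84, 97, 97, 100]
Step 2: n = 10
Step 3: Using the exclusive quartile method:
  Q1 = 37.75
  Q2 (median) = 74.5
  Q3 = 97
  IQR = Q3 - Q1 = 97 - 37.75 = 59.25
Step 4: Q3 = 97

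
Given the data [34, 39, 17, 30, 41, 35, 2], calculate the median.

34

Step 1: Sort the data in ascending order: [2, 17, 30, 34, 35, 39, 41]
Step 2: The number of values is n = 7.
Step 3: Since n is odd, the median is the middle value at position 4: 34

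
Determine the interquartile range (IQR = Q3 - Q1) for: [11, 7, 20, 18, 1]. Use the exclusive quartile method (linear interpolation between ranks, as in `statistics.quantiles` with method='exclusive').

15

Step 1: Sort the data: [1, 7, 11, 18, 20]
Step 2: n = 5
Step 3: Using the exclusive quartile method:
  Q1 = 4
  Q2 (median) = 11
  Q3 = 19
  IQR = Q3 - Q1 = 19 - 4 = 15
Step 4: IQR = 15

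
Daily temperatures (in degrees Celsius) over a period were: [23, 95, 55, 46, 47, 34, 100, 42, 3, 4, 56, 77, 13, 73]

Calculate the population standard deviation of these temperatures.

29.9271

Step 1: Compute the mean: 47.7143
Step 2: Sum of squared deviations from the mean: 12538.8571
Step 3: Population variance = 12538.8571 / 14 = 895.6327
Step 4: Standard deviation = sqrt(895.6327) = 29.9271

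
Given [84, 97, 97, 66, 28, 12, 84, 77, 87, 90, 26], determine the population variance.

874.9091

Step 1: Compute the mean: (84 + 97 + 97 + 66 + 28 + 12 + 84 + 77 + 87 + 90 + 26) / 11 = 68
Step 2: Compute squared deviations from the mean:
  (84 - 68)^2 = 256
  (97 - 68)^2 = 841
  (97 - 68)^2 = 841
  (66 - 68)^2 = 4
  (28 - 68)^2 = 1600
  (12 - 68)^2 = 3136
  (84 - 68)^2 = 256
  (77 - 68)^2 = 81
  (87 - 68)^2 = 361
  (90 - 68)^2 = 484
  (26 - 68)^2 = 1764
Step 3: Sum of squared deviations = 9624
Step 4: Population variance = 9624 / 11 = 874.9091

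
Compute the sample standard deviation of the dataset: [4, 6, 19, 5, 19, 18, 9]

6.9488

Step 1: Compute the mean: 11.4286
Step 2: Sum of squared deviations from the mean: 289.7143
Step 3: Sample variance = 289.7143 / 6 = 48.2857
Step 4: Standard deviation = sqrt(48.2857) = 6.9488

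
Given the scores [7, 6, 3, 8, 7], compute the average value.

6.2

Step 1: Sum all values: 7 + 6 + 3 + 8 + 7 = 31
Step 2: Count the number of values: n = 5
Step 3: Mean = sum / n = 31 / 5 = 6.2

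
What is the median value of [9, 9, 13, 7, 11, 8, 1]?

9

Step 1: Sort the data in ascending order: [1, 7, 8, 9, 9, 11, 13]
Step 2: The number of values is n = 7.
Step 3: Since n is odd, the median is the middle value at position 4: 9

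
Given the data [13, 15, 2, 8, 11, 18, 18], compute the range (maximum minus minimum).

16

Step 1: Identify the maximum value: max = 18
Step 2: Identify the minimum value: min = 2
Step 3: Range = max - min = 18 - 2 = 16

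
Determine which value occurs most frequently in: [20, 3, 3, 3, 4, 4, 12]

3

Step 1: Count the frequency of each value:
  3: appears 3 time(s)
  4: appears 2 time(s)
  12: appears 1 time(s)
  20: appears 1 time(s)
Step 2: The value 3 appears most frequently (3 times).
Step 3: Mode = 3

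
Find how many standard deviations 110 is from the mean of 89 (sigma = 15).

1.4

Step 1: Recall the z-score formula: z = (x - mu) / sigma
Step 2: Substitute values: z = (110 - 89) / 15
Step 3: z = 21 / 15 = 1.4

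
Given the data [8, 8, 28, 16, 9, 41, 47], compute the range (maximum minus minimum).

39

Step 1: Identify the maximum value: max = 47
Step 2: Identify the minimum value: min = 8
Step 3: Range = max - min = 47 - 8 = 39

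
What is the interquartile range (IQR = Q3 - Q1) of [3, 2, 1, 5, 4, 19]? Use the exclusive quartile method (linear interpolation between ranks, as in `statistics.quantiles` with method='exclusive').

6.75

Step 1: Sort the data: [1, 2, 3, 4, 5, 19]
Step 2: n = 6
Step 3: Using the exclusive quartile method:
  Q1 = 1.75
  Q2 (median) = 3.5
  Q3 = 8.5
  IQR = Q3 - Q1 = 8.5 - 1.75 = 6.75
Step 4: IQR = 6.75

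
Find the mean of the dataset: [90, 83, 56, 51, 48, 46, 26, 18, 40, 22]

48

Step 1: Sum all values: 90 + 83 + 56 + 51 + 48 + 46 + 26 + 18 + 40 + 22 = 480
Step 2: Count the number of values: n = 10
Step 3: Mean = sum / n = 480 / 10 = 48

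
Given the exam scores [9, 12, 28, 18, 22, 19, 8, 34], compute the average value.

18.75

Step 1: Sum all values: 9 + 12 + 28 + 18 + 22 + 19 + 8 + 34 = 150
Step 2: Count the number of values: n = 8
Step 3: Mean = sum / n = 150 / 8 = 18.75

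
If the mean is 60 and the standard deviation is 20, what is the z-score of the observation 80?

1

Step 1: Recall the z-score formula: z = (x - mu) / sigma
Step 2: Substitute values: z = (80 - 60) / 20
Step 3: z = 20 / 20 = 1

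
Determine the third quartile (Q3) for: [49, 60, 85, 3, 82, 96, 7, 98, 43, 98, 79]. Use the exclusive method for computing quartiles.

96

Step 1: Sort the data: [3, 7, 43, 49, 60, 79, 82, 85, 96, 98, 98]
Step 2: n = 11
Step 3: Using the exclusive quartile method:
  Q1 = 43
  Q2 (median) = 79
  Q3 = 96
  IQR = Q3 - Q1 = 96 - 43 = 53
Step 4: Q3 = 96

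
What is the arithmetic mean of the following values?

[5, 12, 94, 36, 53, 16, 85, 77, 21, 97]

49.6

Step 1: Sum all values: 5 + 12 + 94 + 36 + 53 + 16 + 85 + 77 + 21 + 97 = 496
Step 2: Count the number of values: n = 10
Step 3: Mean = sum / n = 496 / 10 = 49.6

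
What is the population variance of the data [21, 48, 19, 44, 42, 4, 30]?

220.2041

Step 1: Compute the mean: (21 + 48 + 19 + 44 + 42 + 4 + 30) / 7 = 29.7143
Step 2: Compute squared deviations from the mean:
  (21 - 29.7143)^2 = 75.9388
  (48 - 29.7143)^2 = 334.3673
  (19 - 29.7143)^2 = 114.7959
  (44 - 29.7143)^2 = 204.0816
  (42 - 29.7143)^2 = 150.9388
  (4 - 29.7143)^2 = 661.2245
  (30 - 29.7143)^2 = 0.0816
Step 3: Sum of squared deviations = 1541.4286
Step 4: Population variance = 1541.4286 / 7 = 220.2041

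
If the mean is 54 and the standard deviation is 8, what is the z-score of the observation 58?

0.5

Step 1: Recall the z-score formula: z = (x - mu) / sigma
Step 2: Substitute values: z = (58 - 54) / 8
Step 3: z = 4 / 8 = 0.5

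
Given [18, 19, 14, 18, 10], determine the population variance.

11.36

Step 1: Compute the mean: (18 + 19 + 14 + 18 + 10) / 5 = 15.8
Step 2: Compute squared deviations from the mean:
  (18 - 15.8)^2 = 4.84
  (19 - 15.8)^2 = 10.24
  (14 - 15.8)^2 = 3.24
  (18 - 15.8)^2 = 4.84
  (10 - 15.8)^2 = 33.64
Step 3: Sum of squared deviations = 56.8
Step 4: Population variance = 56.8 / 5 = 11.36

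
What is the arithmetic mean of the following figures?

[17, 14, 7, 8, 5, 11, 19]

11.5714

Step 1: Sum all values: 17 + 14 + 7 + 8 + 5 + 11 + 19 = 81
Step 2: Count the number of values: n = 7
Step 3: Mean = sum / n = 81 / 7 = 11.5714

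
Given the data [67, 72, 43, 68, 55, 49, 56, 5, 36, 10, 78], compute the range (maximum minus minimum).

73

Step 1: Identify the maximum value: max = 78
Step 2: Identify the minimum value: min = 5
Step 3: Range = max - min = 78 - 5 = 73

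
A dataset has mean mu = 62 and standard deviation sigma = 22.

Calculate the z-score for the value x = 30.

-1.4545

Step 1: Recall the z-score formula: z = (x - mu) / sigma
Step 2: Substitute values: z = (30 - 62) / 22
Step 3: z = -32 / 22 = -1.4545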